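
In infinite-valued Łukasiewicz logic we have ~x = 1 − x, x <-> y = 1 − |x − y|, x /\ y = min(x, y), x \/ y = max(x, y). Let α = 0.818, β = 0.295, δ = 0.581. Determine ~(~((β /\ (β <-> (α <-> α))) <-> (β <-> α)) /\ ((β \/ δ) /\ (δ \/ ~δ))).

α <-> α = 1 − |0.818 − 0.818| = 1 − 0.000 = 1.000
β <-> (α <-> α) = 1 − |0.295 − 1.000| = 1 − 0.705 = 0.295
β /\ (β <-> (α <-> α)) = min(0.295, 0.295) = 0.295
β <-> α = 1 − |0.295 − 0.818| = 1 − 0.523 = 0.477
(β /\ (β <-> (α <-> α))) <-> (β <-> α) = 1 − |0.295 − 0.477| = 1 − 0.182 = 0.818
~((β /\ (β <-> (α <-> α))) <-> (β <-> α)) = 1 − 0.818 = 0.182
β \/ δ = max(0.295, 0.581) = 0.581
~δ = 1 − 0.581 = 0.419
δ \/ ~δ = max(0.581, 0.419) = 0.581
(β \/ δ) /\ (δ \/ ~δ) = min(0.581, 0.581) = 0.581
~((β /\ (β <-> (α <-> α))) <-> (β <-> α)) /\ ((β \/ δ) /\ (δ \/ ~δ)) = min(0.182, 0.581) = 0.182
~(~((β /\ (β <-> (α <-> α))) <-> (β <-> α)) /\ ((β \/ δ) /\ (δ \/ ~δ))) = 1 − 0.182 = 0.818

0.818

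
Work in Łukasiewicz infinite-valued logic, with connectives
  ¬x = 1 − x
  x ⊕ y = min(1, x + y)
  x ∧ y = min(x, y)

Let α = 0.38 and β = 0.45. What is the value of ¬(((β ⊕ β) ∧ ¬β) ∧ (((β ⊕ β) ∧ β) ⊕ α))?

0.45

β ⊕ β = min(1, 0.45 + 0.45) = min(1, 0.90) = 0.90
¬β = 1 − 0.45 = 0.55
(β ⊕ β) ∧ ¬β = min(0.90, 0.55) = 0.55
(β ⊕ β) ∧ β = min(0.90, 0.45) = 0.45
((β ⊕ β) ∧ β) ⊕ α = min(1, 0.45 + 0.38) = min(1, 0.83) = 0.83
((β ⊕ β) ∧ ¬β) ∧ (((β ⊕ β) ∧ β) ⊕ α) = min(0.55, 0.83) = 0.55
¬(((β ⊕ β) ∧ ¬β) ∧ (((β ⊕ β) ∧ β) ⊕ α)) = 1 − 0.55 = 0.45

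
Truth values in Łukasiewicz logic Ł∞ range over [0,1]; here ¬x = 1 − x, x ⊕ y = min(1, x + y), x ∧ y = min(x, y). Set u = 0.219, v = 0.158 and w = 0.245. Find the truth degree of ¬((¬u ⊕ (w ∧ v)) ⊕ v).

0.000

¬u = 1 − 0.219 = 0.781
w ∧ v = min(0.245, 0.158) = 0.158
¬u ⊕ (w ∧ v) = min(1, 0.781 + 0.158) = min(1, 0.939) = 0.939
(¬u ⊕ (w ∧ v)) ⊕ v = min(1, 0.939 + 0.158) = min(1, 1.097) = 1.000
¬((¬u ⊕ (w ∧ v)) ⊕ v) = 1 − 1.000 = 0.000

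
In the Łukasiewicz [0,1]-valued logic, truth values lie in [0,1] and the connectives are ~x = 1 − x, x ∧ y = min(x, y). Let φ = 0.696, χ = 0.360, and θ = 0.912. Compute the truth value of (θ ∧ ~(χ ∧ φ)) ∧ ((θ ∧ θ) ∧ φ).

0.640

χ ∧ φ = min(0.360, 0.696) = 0.360
~(χ ∧ φ) = 1 − 0.360 = 0.640
θ ∧ ~(χ ∧ φ) = min(0.912, 0.640) = 0.640
θ ∧ θ = min(0.912, 0.912) = 0.912
(θ ∧ θ) ∧ φ = min(0.912, 0.696) = 0.696
(θ ∧ ~(χ ∧ φ)) ∧ ((θ ∧ θ) ∧ φ) = min(0.640, 0.696) = 0.640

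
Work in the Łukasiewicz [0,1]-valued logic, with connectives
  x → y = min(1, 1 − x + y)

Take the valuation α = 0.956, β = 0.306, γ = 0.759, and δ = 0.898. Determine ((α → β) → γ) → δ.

0.898

α → β = min(1, 1 − 0.956 + 0.306) = min(1, 0.350) = 0.350
(α → β) → γ = min(1, 1 − 0.350 + 0.759) = min(1, 1.409) = 1.000
((α → β) → γ) → δ = min(1, 1 − 1.000 + 0.898) = min(1, 0.898) = 0.898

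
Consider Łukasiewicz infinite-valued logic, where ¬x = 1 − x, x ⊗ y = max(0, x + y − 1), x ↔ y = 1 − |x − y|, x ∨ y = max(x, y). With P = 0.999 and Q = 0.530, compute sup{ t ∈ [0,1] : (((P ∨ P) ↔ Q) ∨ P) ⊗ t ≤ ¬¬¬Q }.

0.471

P ∨ P = max(0.999, 0.999) = 0.999
(P ∨ P) ↔ Q = 1 − |0.999 − 0.530| = 1 − 0.469 = 0.531
((P ∨ P) ↔ Q) ∨ P = max(0.531, 0.999) = 0.999
So the left factor is ((P ∨ P) ↔ Q) ∨ P = 0.999.
¬Q = 1 − 0.530 = 0.470
¬¬Q = 1 − 0.470 = 0.530
¬¬¬Q = 1 − 0.530 = 0.470
So the right-hand bound is ¬¬¬Q = 0.470.
The residuum of the Łukasiewicz t-norm gives the supremum: min(1, 1 − 0.999 + 0.470).
1 − 0.999 + 0.470 = 0.471, so t = min(1, 0.471) = 0.471.
Check: 0.999 ⊗ 0.471 = max(0, 0.470) = 0.470 ≤ 0.470.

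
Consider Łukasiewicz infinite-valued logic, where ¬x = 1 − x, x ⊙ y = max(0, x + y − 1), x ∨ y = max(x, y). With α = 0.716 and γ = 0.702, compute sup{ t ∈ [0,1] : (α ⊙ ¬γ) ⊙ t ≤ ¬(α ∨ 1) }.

¬γ = 1 − 0.702 = 0.298
α ⊙ ¬γ = max(0, 0.716 + 0.298 − 1) = max(0, 0.014) = 0.014
So the left factor is α ⊙ ¬γ = 0.014.
α ∨ 1 = max(0.716, 1.000) = 1.000
¬(α ∨ 1) = 1 − 1.000 = 0.000
So the right-hand bound is ¬(α ∨ 1) = 0.000.
The residuum of the Łukasiewicz t-norm gives the supremum: min(1, 1 − 0.014 + 0.000).
1 − 0.014 + 0.000 = 0.986, so t = min(1, 0.986) = 0.986.
Check: 0.014 ⊙ 0.986 = max(0, 0.000) = 0.000 ≤ 0.000.

0.986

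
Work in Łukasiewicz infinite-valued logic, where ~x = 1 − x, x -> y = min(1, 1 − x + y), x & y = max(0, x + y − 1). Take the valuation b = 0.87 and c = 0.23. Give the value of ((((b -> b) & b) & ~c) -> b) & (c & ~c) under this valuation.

b -> b = min(1, 1 − 0.87 + 0.87) = min(1, 1.00) = 1.00
(b -> b) & b = max(0, 1.00 + 0.87 − 1) = max(0, 0.87) = 0.87
~c = 1 − 0.23 = 0.77
((b -> b) & b) & ~c = max(0, 0.87 + 0.77 − 1) = max(0, 0.64) = 0.64
(((b -> b) & b) & ~c) -> b = min(1, 1 − 0.64 + 0.87) = min(1, 1.23) = 1.00
c & ~c = max(0, 0.23 + 0.77 − 1) = max(0, 0.00) = 0.00
((((b -> b) & b) & ~c) -> b) & (c & ~c) = max(0, 1.00 + 0.00 − 1) = max(0, 0.00) = 0.00

0.00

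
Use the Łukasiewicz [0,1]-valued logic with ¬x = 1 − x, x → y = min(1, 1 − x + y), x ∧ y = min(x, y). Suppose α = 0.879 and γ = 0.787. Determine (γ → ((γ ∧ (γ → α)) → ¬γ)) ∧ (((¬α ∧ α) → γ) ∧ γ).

γ → α = min(1, 1 − 0.787 + 0.879) = min(1, 1.092) = 1.000
γ ∧ (γ → α) = min(0.787, 1.000) = 0.787
¬γ = 1 − 0.787 = 0.213
(γ ∧ (γ → α)) → ¬γ = min(1, 1 − 0.787 + 0.213) = min(1, 0.426) = 0.426
γ → ((γ ∧ (γ → α)) → ¬γ) = min(1, 1 − 0.787 + 0.426) = min(1, 0.639) = 0.639
¬α = 1 − 0.879 = 0.121
¬α ∧ α = min(0.121, 0.879) = 0.121
(¬α ∧ α) → γ = min(1, 1 − 0.121 + 0.787) = min(1, 1.666) = 1.000
((¬α ∧ α) → γ) ∧ γ = min(1.000, 0.787) = 0.787
(γ → ((γ ∧ (γ → α)) → ¬γ)) ∧ (((¬α ∧ α) → γ) ∧ γ) = min(0.639, 0.787) = 0.639

0.639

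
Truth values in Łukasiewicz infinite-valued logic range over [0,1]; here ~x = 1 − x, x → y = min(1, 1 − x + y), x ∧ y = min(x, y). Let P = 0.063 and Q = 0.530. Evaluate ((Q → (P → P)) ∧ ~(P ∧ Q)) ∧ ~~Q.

P → P = min(1, 1 − 0.063 + 0.063) = min(1, 1.000) = 1.000
Q → (P → P) = min(1, 1 − 0.530 + 1.000) = min(1, 1.470) = 1.000
P ∧ Q = min(0.063, 0.530) = 0.063
~(P ∧ Q) = 1 − 0.063 = 0.937
(Q → (P → P)) ∧ ~(P ∧ Q) = min(1.000, 0.937) = 0.937
~Q = 1 − 0.530 = 0.470
~~Q = 1 − 0.470 = 0.530
((Q → (P → P)) ∧ ~(P ∧ Q)) ∧ ~~Q = min(0.937, 0.530) = 0.530

0.530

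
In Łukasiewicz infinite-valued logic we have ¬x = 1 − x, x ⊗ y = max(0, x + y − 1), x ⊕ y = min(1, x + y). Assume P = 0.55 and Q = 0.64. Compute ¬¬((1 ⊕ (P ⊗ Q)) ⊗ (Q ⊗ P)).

P ⊗ Q = max(0, 0.55 + 0.64 − 1) = max(0, 0.19) = 0.19
1 ⊕ (P ⊗ Q) = min(1, 1.00 + 0.19) = min(1, 1.19) = 1.00
Q ⊗ P = max(0, 0.64 + 0.55 − 1) = max(0, 0.19) = 0.19
(1 ⊕ (P ⊗ Q)) ⊗ (Q ⊗ P) = max(0, 1.00 + 0.19 − 1) = max(0, 0.19) = 0.19
¬((1 ⊕ (P ⊗ Q)) ⊗ (Q ⊗ P)) = 1 − 0.19 = 0.81
¬¬((1 ⊕ (P ⊗ Q)) ⊗ (Q ⊗ P)) = 1 − 0.81 = 0.19

0.19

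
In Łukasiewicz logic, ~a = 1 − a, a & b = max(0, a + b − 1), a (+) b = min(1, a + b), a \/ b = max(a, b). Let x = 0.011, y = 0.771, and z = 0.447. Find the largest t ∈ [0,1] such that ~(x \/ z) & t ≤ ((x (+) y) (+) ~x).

1.000

x \/ z = max(0.011, 0.447) = 0.447
~(x \/ z) = 1 − 0.447 = 0.553
So the left factor is ~(x \/ z) = 0.553.
x (+) y = min(1, 0.011 + 0.771) = min(1, 0.782) = 0.782
~x = 1 − 0.011 = 0.989
(x (+) y) (+) ~x = min(1, 0.782 + 0.989) = min(1, 1.771) = 1.000
So the right-hand bound is (x (+) y) (+) ~x = 1.000.
The residuum of the Łukasiewicz t-norm gives the supremum: min(1, 1 − 0.553 + 1.000).
1 − 0.553 + 1.000 = 1.447, so t = min(1, 1.447) = 1.000.
Check: 0.553 & 1.000 = max(0, 0.553) = 0.553 ≤ 1.000.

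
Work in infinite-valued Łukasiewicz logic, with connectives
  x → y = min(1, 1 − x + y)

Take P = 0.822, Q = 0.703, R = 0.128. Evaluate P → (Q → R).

Q → R = min(1, 1 − 0.703 + 0.128) = min(1, 0.425) = 0.425
P → (Q → R) = min(1, 1 − 0.822 + 0.425) = min(1, 0.603) = 0.603

0.603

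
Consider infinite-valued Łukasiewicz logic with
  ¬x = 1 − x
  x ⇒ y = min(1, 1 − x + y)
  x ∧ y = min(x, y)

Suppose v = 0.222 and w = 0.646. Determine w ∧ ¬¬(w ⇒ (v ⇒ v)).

v ⇒ v = min(1, 1 − 0.222 + 0.222) = min(1, 1.000) = 1.000
w ⇒ (v ⇒ v) = min(1, 1 − 0.646 + 1.000) = min(1, 1.354) = 1.000
¬(w ⇒ (v ⇒ v)) = 1 − 1.000 = 0.000
¬¬(w ⇒ (v ⇒ v)) = 1 − 0.000 = 1.000
w ∧ ¬¬(w ⇒ (v ⇒ v)) = min(0.646, 1.000) = 0.646

0.646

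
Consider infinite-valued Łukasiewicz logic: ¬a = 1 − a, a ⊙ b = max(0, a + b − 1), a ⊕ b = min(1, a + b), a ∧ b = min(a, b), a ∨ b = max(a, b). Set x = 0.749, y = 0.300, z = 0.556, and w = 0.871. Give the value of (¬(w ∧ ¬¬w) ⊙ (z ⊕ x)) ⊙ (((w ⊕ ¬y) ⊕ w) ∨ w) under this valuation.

¬w = 1 − 0.871 = 0.129
¬¬w = 1 − 0.129 = 0.871
w ∧ ¬¬w = min(0.871, 0.871) = 0.871
¬(w ∧ ¬¬w) = 1 − 0.871 = 0.129
z ⊕ x = min(1, 0.556 + 0.749) = min(1, 1.305) = 1.000
¬(w ∧ ¬¬w) ⊙ (z ⊕ x) = max(0, 0.129 + 1.000 − 1) = max(0, 0.129) = 0.129
¬y = 1 − 0.300 = 0.700
w ⊕ ¬y = min(1, 0.871 + 0.700) = min(1, 1.571) = 1.000
(w ⊕ ¬y) ⊕ w = min(1, 1.000 + 0.871) = min(1, 1.871) = 1.000
((w ⊕ ¬y) ⊕ w) ∨ w = max(1.000, 0.871) = 1.000
(¬(w ∧ ¬¬w) ⊙ (z ⊕ x)) ⊙ (((w ⊕ ¬y) ⊕ w) ∨ w) = max(0, 0.129 + 1.000 − 1) = max(0, 0.129) = 0.129

0.129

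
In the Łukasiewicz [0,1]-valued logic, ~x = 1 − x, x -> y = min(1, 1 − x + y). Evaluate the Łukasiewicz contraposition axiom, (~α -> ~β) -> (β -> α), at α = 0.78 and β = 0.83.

~α = 1 − 0.78 = 0.22
~β = 1 − 0.83 = 0.17
~α -> ~β = min(1, 1 − 0.22 + 0.17) = min(1, 0.95) = 0.95
β -> α = min(1, 1 − 0.83 + 0.78) = min(1, 0.95) = 0.95
(~α -> ~β) -> (β -> α) = min(1, 1 − 0.95 + 0.95) = min(1, 1.00) = 1.00
(As expected: an axiom of Ł∞, always 1.)

1.00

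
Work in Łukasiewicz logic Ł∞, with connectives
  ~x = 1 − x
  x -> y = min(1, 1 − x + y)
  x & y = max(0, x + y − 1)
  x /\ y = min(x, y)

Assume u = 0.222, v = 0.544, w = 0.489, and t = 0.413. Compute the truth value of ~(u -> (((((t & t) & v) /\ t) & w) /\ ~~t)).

t & t = max(0, 0.413 + 0.413 − 1) = max(0, -0.174) = 0.000
(t & t) & v = max(0, 0.000 + 0.544 − 1) = max(0, -0.456) = 0.000
((t & t) & v) /\ t = min(0.000, 0.413) = 0.000
(((t & t) & v) /\ t) & w = max(0, 0.000 + 0.489 − 1) = max(0, -0.511) = 0.000
~t = 1 − 0.413 = 0.587
~~t = 1 − 0.587 = 0.413
((((t & t) & v) /\ t) & w) /\ ~~t = min(0.000, 0.413) = 0.000
u -> (((((t & t) & v) /\ t) & w) /\ ~~t) = min(1, 1 − 0.222 + 0.000) = min(1, 0.778) = 0.778
~(u -> (((((t & t) & v) /\ t) & w) /\ ~~t)) = 1 − 0.778 = 0.222

0.222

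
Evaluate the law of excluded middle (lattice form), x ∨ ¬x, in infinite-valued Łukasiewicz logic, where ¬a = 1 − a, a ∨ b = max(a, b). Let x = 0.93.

0.93

¬x = 1 − 0.93 = 0.07
x ∨ ¬x = max(0.93, 0.07) = 0.93
(The value 0.93 < 1 shows this instance is not satisfied; not a Ł∞-tautology — its value is max(a, 1−a).)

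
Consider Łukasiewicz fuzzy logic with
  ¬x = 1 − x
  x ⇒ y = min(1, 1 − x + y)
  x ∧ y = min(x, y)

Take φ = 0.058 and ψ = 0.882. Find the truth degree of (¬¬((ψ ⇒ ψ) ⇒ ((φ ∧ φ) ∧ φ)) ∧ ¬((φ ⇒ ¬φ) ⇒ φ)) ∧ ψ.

ψ ⇒ ψ = min(1, 1 − 0.882 + 0.882) = min(1, 1.000) = 1.000
φ ∧ φ = min(0.058, 0.058) = 0.058
(φ ∧ φ) ∧ φ = min(0.058, 0.058) = 0.058
(ψ ⇒ ψ) ⇒ ((φ ∧ φ) ∧ φ) = min(1, 1 − 1.000 + 0.058) = min(1, 0.058) = 0.058
¬((ψ ⇒ ψ) ⇒ ((φ ∧ φ) ∧ φ)) = 1 − 0.058 = 0.942
¬¬((ψ ⇒ ψ) ⇒ ((φ ∧ φ) ∧ φ)) = 1 − 0.942 = 0.058
¬φ = 1 − 0.058 = 0.942
φ ⇒ ¬φ = min(1, 1 − 0.058 + 0.942) = min(1, 1.884) = 1.000
(φ ⇒ ¬φ) ⇒ φ = min(1, 1 − 1.000 + 0.058) = min(1, 0.058) = 0.058
¬((φ ⇒ ¬φ) ⇒ φ) = 1 − 0.058 = 0.942
¬¬((ψ ⇒ ψ) ⇒ ((φ ∧ φ) ∧ φ)) ∧ ¬((φ ⇒ ¬φ) ⇒ φ) = min(0.058, 0.942) = 0.058
(¬¬((ψ ⇒ ψ) ⇒ ((φ ∧ φ) ∧ φ)) ∧ ¬((φ ⇒ ¬φ) ⇒ φ)) ∧ ψ = min(0.058, 0.882) = 0.058

0.058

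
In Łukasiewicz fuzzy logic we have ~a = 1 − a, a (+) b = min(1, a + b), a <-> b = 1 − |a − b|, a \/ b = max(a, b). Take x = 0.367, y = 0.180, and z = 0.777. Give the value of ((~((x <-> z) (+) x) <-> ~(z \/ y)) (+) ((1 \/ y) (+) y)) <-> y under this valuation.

x <-> z = 1 − |0.367 − 0.777| = 1 − 0.410 = 0.590
(x <-> z) (+) x = min(1, 0.590 + 0.367) = min(1, 0.957) = 0.957
~((x <-> z) (+) x) = 1 − 0.957 = 0.043
z \/ y = max(0.777, 0.180) = 0.777
~(z \/ y) = 1 − 0.777 = 0.223
~((x <-> z) (+) x) <-> ~(z \/ y) = 1 − |0.043 − 0.223| = 1 − 0.180 = 0.820
1 \/ y = max(1.000, 0.180) = 1.000
(1 \/ y) (+) y = min(1, 1.000 + 0.180) = min(1, 1.180) = 1.000
(~((x <-> z) (+) x) <-> ~(z \/ y)) (+) ((1 \/ y) (+) y) = min(1, 0.820 + 1.000) = min(1, 1.820) = 1.000
((~((x <-> z) (+) x) <-> ~(z \/ y)) (+) ((1 \/ y) (+) y)) <-> y = 1 − |1.000 − 0.180| = 1 − 0.820 = 0.180

0.180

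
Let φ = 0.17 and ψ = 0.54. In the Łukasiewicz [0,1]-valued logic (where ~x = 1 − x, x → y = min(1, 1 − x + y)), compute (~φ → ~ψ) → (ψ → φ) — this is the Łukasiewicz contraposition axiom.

1.00

~φ = 1 − 0.17 = 0.83
~ψ = 1 − 0.54 = 0.46
~φ → ~ψ = min(1, 1 − 0.83 + 0.46) = min(1, 0.63) = 0.63
ψ → φ = min(1, 1 − 0.54 + 0.17) = min(1, 0.63) = 0.63
(~φ → ~ψ) → (ψ → φ) = min(1, 1 − 0.63 + 0.63) = min(1, 1.00) = 1.00
(As expected: an axiom of Ł∞, always 1.)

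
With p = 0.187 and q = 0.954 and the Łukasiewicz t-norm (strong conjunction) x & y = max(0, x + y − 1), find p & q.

p & q = max(0, 0.187 + 0.954 − 1) = max(0, 0.141) = 0.141
For comparison, the Gödel (minimum) t-norm min(x, y) would give 0.187.

0.141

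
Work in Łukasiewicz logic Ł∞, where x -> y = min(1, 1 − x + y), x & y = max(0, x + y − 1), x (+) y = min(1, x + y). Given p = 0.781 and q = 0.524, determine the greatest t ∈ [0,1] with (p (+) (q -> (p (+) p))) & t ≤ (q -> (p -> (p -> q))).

1.000

p (+) p = min(1, 0.781 + 0.781) = min(1, 1.562) = 1.000
q -> (p (+) p) = min(1, 1 − 0.524 + 1.000) = min(1, 1.476) = 1.000
p (+) (q -> (p (+) p)) = min(1, 0.781 + 1.000) = min(1, 1.781) = 1.000
So the left factor is p (+) (q -> (p (+) p)) = 1.000.
p -> q = min(1, 1 − 0.781 + 0.524) = min(1, 0.743) = 0.743
p -> (p -> q) = min(1, 1 − 0.781 + 0.743) = min(1, 0.962) = 0.962
q -> (p -> (p -> q)) = min(1, 1 − 0.524 + 0.962) = min(1, 1.438) = 1.000
So the right-hand bound is q -> (p -> (p -> q)) = 1.000.
The residuum of the Łukasiewicz t-norm gives the supremum: min(1, 1 − 1.000 + 1.000).
1 − 1.000 + 1.000 = 1.000, so t = min(1, 1.000) = 1.000.
Check: 1.000 & 1.000 = max(0, 1.000) = 1.000 ≤ 1.000.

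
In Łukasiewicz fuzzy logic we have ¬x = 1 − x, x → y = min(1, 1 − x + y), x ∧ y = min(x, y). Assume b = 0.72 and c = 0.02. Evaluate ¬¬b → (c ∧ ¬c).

¬b = 1 − 0.72 = 0.28
¬¬b = 1 − 0.28 = 0.72
¬c = 1 − 0.02 = 0.98
c ∧ ¬c = min(0.02, 0.98) = 0.02
¬¬b → (c ∧ ¬c) = min(1, 1 − 0.72 + 0.02) = min(1, 0.30) = 0.30

0.30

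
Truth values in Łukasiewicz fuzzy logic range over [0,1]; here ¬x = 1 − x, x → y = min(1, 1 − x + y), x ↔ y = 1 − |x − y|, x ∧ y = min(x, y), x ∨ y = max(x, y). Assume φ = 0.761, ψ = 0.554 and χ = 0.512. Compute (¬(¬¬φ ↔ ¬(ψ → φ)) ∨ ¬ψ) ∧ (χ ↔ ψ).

¬φ = 1 − 0.761 = 0.239
¬¬φ = 1 − 0.239 = 0.761
ψ → φ = min(1, 1 − 0.554 + 0.761) = min(1, 1.207) = 1.000
¬(ψ → φ) = 1 − 1.000 = 0.000
¬¬φ ↔ ¬(ψ → φ) = 1 − |0.761 − 0.000| = 1 − 0.761 = 0.239
¬(¬¬φ ↔ ¬(ψ → φ)) = 1 − 0.239 = 0.761
¬ψ = 1 − 0.554 = 0.446
¬(¬¬φ ↔ ¬(ψ → φ)) ∨ ¬ψ = max(0.761, 0.446) = 0.761
χ ↔ ψ = 1 − |0.512 − 0.554| = 1 − 0.042 = 0.958
(¬(¬¬φ ↔ ¬(ψ → φ)) ∨ ¬ψ) ∧ (χ ↔ ψ) = min(0.761, 0.958) = 0.761

0.761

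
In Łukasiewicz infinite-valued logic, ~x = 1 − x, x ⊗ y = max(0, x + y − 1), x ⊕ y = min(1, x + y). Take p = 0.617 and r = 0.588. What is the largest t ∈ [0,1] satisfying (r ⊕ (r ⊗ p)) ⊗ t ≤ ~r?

r ⊗ p = max(0, 0.588 + 0.617 − 1) = max(0, 0.205) = 0.205
r ⊕ (r ⊗ p) = min(1, 0.588 + 0.205) = min(1, 0.793) = 0.793
So the left factor is r ⊕ (r ⊗ p) = 0.793.
~r = 1 − 0.588 = 0.412
So the right-hand bound is ~r = 0.412.
The residuum of the Łukasiewicz t-norm gives the supremum: min(1, 1 − 0.793 + 0.412).
1 − 0.793 + 0.412 = 0.619, so t = min(1, 0.619) = 0.619.
Check: 0.793 ⊗ 0.619 = max(0, 0.412) = 0.412 ≤ 0.412.

0.619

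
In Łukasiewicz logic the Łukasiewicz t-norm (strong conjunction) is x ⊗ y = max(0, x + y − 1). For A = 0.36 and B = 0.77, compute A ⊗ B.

0.13

A ⊗ B = max(0, 0.36 + 0.77 − 1) = max(0, 0.13) = 0.13
For comparison, the Gödel (minimum) t-norm min(x, y) would give 0.36.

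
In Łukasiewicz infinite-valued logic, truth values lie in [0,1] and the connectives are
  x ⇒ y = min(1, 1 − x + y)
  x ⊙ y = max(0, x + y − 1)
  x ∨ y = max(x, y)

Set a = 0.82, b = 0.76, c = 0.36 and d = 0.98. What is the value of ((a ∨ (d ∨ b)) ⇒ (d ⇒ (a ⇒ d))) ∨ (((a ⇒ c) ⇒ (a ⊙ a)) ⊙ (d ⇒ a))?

d ∨ b = max(0.98, 0.76) = 0.98
a ∨ (d ∨ b) = max(0.82, 0.98) = 0.98
a ⇒ d = min(1, 1 − 0.82 + 0.98) = min(1, 1.16) = 1.00
d ⇒ (a ⇒ d) = min(1, 1 − 0.98 + 1.00) = min(1, 1.02) = 1.00
(a ∨ (d ∨ b)) ⇒ (d ⇒ (a ⇒ d)) = min(1, 1 − 0.98 + 1.00) = min(1, 1.02) = 1.00
a ⇒ c = min(1, 1 − 0.82 + 0.36) = min(1, 0.54) = 0.54
a ⊙ a = max(0, 0.82 + 0.82 − 1) = max(0, 0.64) = 0.64
(a ⇒ c) ⇒ (a ⊙ a) = min(1, 1 − 0.54 + 0.64) = min(1, 1.10) = 1.00
d ⇒ a = min(1, 1 − 0.98 + 0.82) = min(1, 0.84) = 0.84
((a ⇒ c) ⇒ (a ⊙ a)) ⊙ (d ⇒ a) = max(0, 1.00 + 0.84 − 1) = max(0, 0.84) = 0.84
((a ∨ (d ∨ b)) ⇒ (d ⇒ (a ⇒ d))) ∨ (((a ⇒ c) ⇒ (a ⊙ a)) ⊙ (d ⇒ a)) = max(1.00, 0.84) = 1.00

1.00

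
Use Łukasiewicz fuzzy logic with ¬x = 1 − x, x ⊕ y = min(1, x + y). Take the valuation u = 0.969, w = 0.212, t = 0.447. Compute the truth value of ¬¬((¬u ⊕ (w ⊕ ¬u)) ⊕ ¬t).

0.827

¬u = 1 − 0.969 = 0.031
w ⊕ ¬u = min(1, 0.212 + 0.031) = min(1, 0.243) = 0.243
¬u ⊕ (w ⊕ ¬u) = min(1, 0.031 + 0.243) = min(1, 0.274) = 0.274
¬t = 1 − 0.447 = 0.553
(¬u ⊕ (w ⊕ ¬u)) ⊕ ¬t = min(1, 0.274 + 0.553) = min(1, 0.827) = 0.827
¬((¬u ⊕ (w ⊕ ¬u)) ⊕ ¬t) = 1 − 0.827 = 0.173
¬¬((¬u ⊕ (w ⊕ ¬u)) ⊕ ¬t) = 1 − 0.173 = 0.827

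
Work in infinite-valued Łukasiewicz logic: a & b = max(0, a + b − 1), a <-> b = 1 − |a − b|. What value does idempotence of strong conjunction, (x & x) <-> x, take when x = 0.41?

x & x = max(0, 0.41 + 0.41 − 1) = max(0, -0.18) = 0.00
(x & x) <-> x = 1 − |0.00 − 0.41| = 1 − 0.41 = 0.59
(The value 0.59 < 1 shows this instance is not satisfied; fails in Ł∞ since a ⊗ a = max(0, 2a−1) ≠ a in general.)

0.59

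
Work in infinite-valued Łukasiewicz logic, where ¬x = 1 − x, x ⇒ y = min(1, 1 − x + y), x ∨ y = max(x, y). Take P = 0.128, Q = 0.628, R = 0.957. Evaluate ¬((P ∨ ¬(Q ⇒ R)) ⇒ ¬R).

0.085

Q ⇒ R = min(1, 1 − 0.628 + 0.957) = min(1, 1.329) = 1.000
¬(Q ⇒ R) = 1 − 1.000 = 0.000
P ∨ ¬(Q ⇒ R) = max(0.128, 0.000) = 0.128
¬R = 1 − 0.957 = 0.043
(P ∨ ¬(Q ⇒ R)) ⇒ ¬R = min(1, 1 − 0.128 + 0.043) = min(1, 0.915) = 0.915
¬((P ∨ ¬(Q ⇒ R)) ⇒ ¬R) = 1 − 0.915 = 0.085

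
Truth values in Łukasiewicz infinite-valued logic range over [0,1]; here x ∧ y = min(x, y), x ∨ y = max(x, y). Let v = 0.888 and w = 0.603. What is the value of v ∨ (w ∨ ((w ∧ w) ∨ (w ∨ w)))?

w ∧ w = min(0.603, 0.603) = 0.603
w ∨ w = max(0.603, 0.603) = 0.603
(w ∧ w) ∨ (w ∨ w) = max(0.603, 0.603) = 0.603
w ∨ ((w ∧ w) ∨ (w ∨ w)) = max(0.603, 0.603) = 0.603
v ∨ (w ∨ ((w ∧ w) ∨ (w ∨ w))) = max(0.888, 0.603) = 0.888

0.888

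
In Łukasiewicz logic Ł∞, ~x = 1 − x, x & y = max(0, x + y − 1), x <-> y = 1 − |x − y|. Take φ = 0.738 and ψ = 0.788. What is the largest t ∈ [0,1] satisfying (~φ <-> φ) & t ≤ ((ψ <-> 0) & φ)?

0.476

~φ = 1 − 0.738 = 0.262
~φ <-> φ = 1 − |0.262 − 0.738| = 1 − 0.476 = 0.524
So the left factor is ~φ <-> φ = 0.524.
ψ <-> 0 = 1 − |0.788 − 0.000| = 1 − 0.788 = 0.212
(ψ <-> 0) & φ = max(0, 0.212 + 0.738 − 1) = max(0, -0.050) = 0.000
So the right-hand bound is (ψ <-> 0) & φ = 0.000.
The residuum of the Łukasiewicz t-norm gives the supremum: min(1, 1 − 0.524 + 0.000).
1 − 0.524 + 0.000 = 0.476, so t = min(1, 0.476) = 0.476.
Check: 0.524 & 0.476 = max(0, 0.000) = 0.000 ≤ 0.000.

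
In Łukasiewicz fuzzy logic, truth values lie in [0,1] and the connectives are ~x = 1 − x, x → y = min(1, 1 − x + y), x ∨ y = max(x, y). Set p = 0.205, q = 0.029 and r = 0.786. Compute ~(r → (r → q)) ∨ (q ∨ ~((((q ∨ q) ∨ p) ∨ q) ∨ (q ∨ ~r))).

r → q = min(1, 1 − 0.786 + 0.029) = min(1, 0.243) = 0.243
r → (r → q) = min(1, 1 − 0.786 + 0.243) = min(1, 0.457) = 0.457
~(r → (r → q)) = 1 − 0.457 = 0.543
q ∨ q = max(0.029, 0.029) = 0.029
(q ∨ q) ∨ p = max(0.029, 0.205) = 0.205
((q ∨ q) ∨ p) ∨ q = max(0.205, 0.029) = 0.205
~r = 1 − 0.786 = 0.214
q ∨ ~r = max(0.029, 0.214) = 0.214
(((q ∨ q) ∨ p) ∨ q) ∨ (q ∨ ~r) = max(0.205, 0.214) = 0.214
~((((q ∨ q) ∨ p) ∨ q) ∨ (q ∨ ~r)) = 1 − 0.214 = 0.786
q ∨ ~((((q ∨ q) ∨ p) ∨ q) ∨ (q ∨ ~r)) = max(0.029, 0.786) = 0.786
~(r → (r → q)) ∨ (q ∨ ~((((q ∨ q) ∨ p) ∨ q) ∨ (q ∨ ~r))) = max(0.543, 0.786) = 0.786

0.786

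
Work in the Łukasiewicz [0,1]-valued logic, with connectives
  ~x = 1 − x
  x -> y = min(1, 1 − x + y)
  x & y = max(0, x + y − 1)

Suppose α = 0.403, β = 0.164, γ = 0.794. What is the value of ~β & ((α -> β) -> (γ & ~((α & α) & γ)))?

~β = 1 − 0.164 = 0.836
α -> β = min(1, 1 − 0.403 + 0.164) = min(1, 0.761) = 0.761
α & α = max(0, 0.403 + 0.403 − 1) = max(0, -0.194) = 0.000
(α & α) & γ = max(0, 0.000 + 0.794 − 1) = max(0, -0.206) = 0.000
~((α & α) & γ) = 1 − 0.000 = 1.000
γ & ~((α & α) & γ) = max(0, 0.794 + 1.000 − 1) = max(0, 0.794) = 0.794
(α -> β) -> (γ & ~((α & α) & γ)) = min(1, 1 − 0.761 + 0.794) = min(1, 1.033) = 1.000
~β & ((α -> β) -> (γ & ~((α & α) & γ))) = max(0, 0.836 + 1.000 − 1) = max(0, 0.836) = 0.836

0.836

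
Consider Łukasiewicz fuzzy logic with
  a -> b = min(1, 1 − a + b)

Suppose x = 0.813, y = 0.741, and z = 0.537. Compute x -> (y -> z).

0.983

y -> z = min(1, 1 − 0.741 + 0.537) = min(1, 0.796) = 0.796
x -> (y -> z) = min(1, 1 − 0.813 + 0.796) = min(1, 0.983) = 0.983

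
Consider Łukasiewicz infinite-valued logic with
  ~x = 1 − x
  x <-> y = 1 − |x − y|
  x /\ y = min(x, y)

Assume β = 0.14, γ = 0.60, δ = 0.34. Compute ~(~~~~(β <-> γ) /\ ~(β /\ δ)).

β <-> γ = 1 − |0.14 − 0.60| = 1 − 0.46 = 0.54
~(β <-> γ) = 1 − 0.54 = 0.46
~~(β <-> γ) = 1 − 0.46 = 0.54
~~~(β <-> γ) = 1 − 0.54 = 0.46
~~~~(β <-> γ) = 1 − 0.46 = 0.54
β /\ δ = min(0.14, 0.34) = 0.14
~(β /\ δ) = 1 − 0.14 = 0.86
~~~~(β <-> γ) /\ ~(β /\ δ) = min(0.54, 0.86) = 0.54
~(~~~~(β <-> γ) /\ ~(β /\ δ)) = 1 − 0.54 = 0.46

0.46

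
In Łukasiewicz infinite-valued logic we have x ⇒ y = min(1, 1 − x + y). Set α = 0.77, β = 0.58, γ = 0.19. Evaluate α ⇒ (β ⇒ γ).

0.84

β ⇒ γ = min(1, 1 − 0.58 + 0.19) = min(1, 0.61) = 0.61
α ⇒ (β ⇒ γ) = min(1, 1 − 0.77 + 0.61) = min(1, 0.84) = 0.84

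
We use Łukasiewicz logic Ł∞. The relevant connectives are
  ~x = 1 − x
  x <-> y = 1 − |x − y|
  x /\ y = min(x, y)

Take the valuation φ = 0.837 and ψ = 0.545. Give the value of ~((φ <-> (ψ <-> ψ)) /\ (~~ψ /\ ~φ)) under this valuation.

0.837

ψ <-> ψ = 1 − |0.545 − 0.545| = 1 − 0.000 = 1.000
φ <-> (ψ <-> ψ) = 1 − |0.837 − 1.000| = 1 − 0.163 = 0.837
~ψ = 1 − 0.545 = 0.455
~~ψ = 1 − 0.455 = 0.545
~φ = 1 − 0.837 = 0.163
~~ψ /\ ~φ = min(0.545, 0.163) = 0.163
(φ <-> (ψ <-> ψ)) /\ (~~ψ /\ ~φ) = min(0.837, 0.163) = 0.163
~((φ <-> (ψ <-> ψ)) /\ (~~ψ /\ ~φ)) = 1 − 0.163 = 0.837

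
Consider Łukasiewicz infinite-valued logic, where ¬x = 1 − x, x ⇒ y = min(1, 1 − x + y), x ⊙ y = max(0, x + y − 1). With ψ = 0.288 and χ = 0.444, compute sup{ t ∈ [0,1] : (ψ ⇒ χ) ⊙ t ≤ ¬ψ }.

ψ ⇒ χ = min(1, 1 − 0.288 + 0.444) = min(1, 1.156) = 1.000
So the left factor is ψ ⇒ χ = 1.000.
¬ψ = 1 − 0.288 = 0.712
So the right-hand bound is ¬ψ = 0.712.
The residuum of the Łukasiewicz t-norm gives the supremum: min(1, 1 − 1.000 + 0.712).
1 − 1.000 + 0.712 = 0.712, so t = min(1, 0.712) = 0.712.
Check: 1.000 ⊙ 0.712 = max(0, 0.712) = 0.712 ≤ 0.712.

0.712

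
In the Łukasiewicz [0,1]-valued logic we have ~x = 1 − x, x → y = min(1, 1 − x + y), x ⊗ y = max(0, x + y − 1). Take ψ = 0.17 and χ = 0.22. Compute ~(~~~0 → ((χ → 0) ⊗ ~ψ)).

~0 = 1 − 0.00 = 1.00
~~0 = 1 − 1.00 = 0.00
~~~0 = 1 − 0.00 = 1.00
χ → 0 = min(1, 1 − 0.22 + 0.00) = min(1, 0.78) = 0.78
~ψ = 1 − 0.17 = 0.83
(χ → 0) ⊗ ~ψ = max(0, 0.78 + 0.83 − 1) = max(0, 0.61) = 0.61
~~~0 → ((χ → 0) ⊗ ~ψ) = min(1, 1 − 1.00 + 0.61) = min(1, 0.61) = 0.61
~(~~~0 → ((χ → 0) ⊗ ~ψ)) = 1 − 0.61 = 0.39

0.39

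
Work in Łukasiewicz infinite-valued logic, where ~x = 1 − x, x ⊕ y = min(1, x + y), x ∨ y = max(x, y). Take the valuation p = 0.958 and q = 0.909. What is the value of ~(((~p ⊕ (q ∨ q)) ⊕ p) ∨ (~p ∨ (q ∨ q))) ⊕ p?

0.958

~p = 1 − 0.958 = 0.042
q ∨ q = max(0.909, 0.909) = 0.909
~p ⊕ (q ∨ q) = min(1, 0.042 + 0.909) = min(1, 0.951) = 0.951
(~p ⊕ (q ∨ q)) ⊕ p = min(1, 0.951 + 0.958) = min(1, 1.909) = 1.000
~p ∨ (q ∨ q) = max(0.042, 0.909) = 0.909
((~p ⊕ (q ∨ q)) ⊕ p) ∨ (~p ∨ (q ∨ q)) = max(1.000, 0.909) = 1.000
~(((~p ⊕ (q ∨ q)) ⊕ p) ∨ (~p ∨ (q ∨ q))) = 1 − 1.000 = 0.000
~(((~p ⊕ (q ∨ q)) ⊕ p) ∨ (~p ∨ (q ∨ q))) ⊕ p = min(1, 0.000 + 0.958) = min(1, 0.958) = 0.958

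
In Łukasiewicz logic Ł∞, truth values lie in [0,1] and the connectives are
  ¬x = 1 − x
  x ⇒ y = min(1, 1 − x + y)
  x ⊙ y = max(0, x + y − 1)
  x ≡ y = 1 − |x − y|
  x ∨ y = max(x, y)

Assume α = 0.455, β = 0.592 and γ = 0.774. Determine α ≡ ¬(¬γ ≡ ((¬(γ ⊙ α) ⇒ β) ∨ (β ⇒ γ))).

0.681

¬γ = 1 − 0.774 = 0.226
γ ⊙ α = max(0, 0.774 + 0.455 − 1) = max(0, 0.229) = 0.229
¬(γ ⊙ α) = 1 − 0.229 = 0.771
¬(γ ⊙ α) ⇒ β = min(1, 1 − 0.771 + 0.592) = min(1, 0.821) = 0.821
β ⇒ γ = min(1, 1 − 0.592 + 0.774) = min(1, 1.182) = 1.000
(¬(γ ⊙ α) ⇒ β) ∨ (β ⇒ γ) = max(0.821, 1.000) = 1.000
¬γ ≡ ((¬(γ ⊙ α) ⇒ β) ∨ (β ⇒ γ)) = 1 − |0.226 − 1.000| = 1 − 0.774 = 0.226
¬(¬γ ≡ ((¬(γ ⊙ α) ⇒ β) ∨ (β ⇒ γ))) = 1 − 0.226 = 0.774
α ≡ ¬(¬γ ≡ ((¬(γ ⊙ α) ⇒ β) ∨ (β ⇒ γ))) = 1 − |0.455 − 0.774| = 1 − 0.319 = 0.681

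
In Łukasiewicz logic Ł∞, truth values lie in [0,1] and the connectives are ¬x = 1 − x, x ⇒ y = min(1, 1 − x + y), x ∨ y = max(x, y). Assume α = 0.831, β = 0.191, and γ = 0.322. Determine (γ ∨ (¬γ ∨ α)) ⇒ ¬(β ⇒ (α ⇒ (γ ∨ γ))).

¬γ = 1 − 0.322 = 0.678
¬γ ∨ α = max(0.678, 0.831) = 0.831
γ ∨ (¬γ ∨ α) = max(0.322, 0.831) = 0.831
γ ∨ γ = max(0.322, 0.322) = 0.322
α ⇒ (γ ∨ γ) = min(1, 1 − 0.831 + 0.322) = min(1, 0.491) = 0.491
β ⇒ (α ⇒ (γ ∨ γ)) = min(1, 1 − 0.191 + 0.491) = min(1, 1.300) = 1.000
¬(β ⇒ (α ⇒ (γ ∨ γ))) = 1 − 1.000 = 0.000
(γ ∨ (¬γ ∨ α)) ⇒ ¬(β ⇒ (α ⇒ (γ ∨ γ))) = min(1, 1 − 0.831 + 0.000) = min(1, 0.169) = 0.169

0.169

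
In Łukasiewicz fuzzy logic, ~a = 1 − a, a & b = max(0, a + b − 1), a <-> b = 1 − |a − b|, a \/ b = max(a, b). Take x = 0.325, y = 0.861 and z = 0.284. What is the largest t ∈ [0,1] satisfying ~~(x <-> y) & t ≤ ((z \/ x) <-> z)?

x <-> y = 1 − |0.325 − 0.861| = 1 − 0.536 = 0.464
~(x <-> y) = 1 − 0.464 = 0.536
~~(x <-> y) = 1 − 0.536 = 0.464
So the left factor is ~~(x <-> y) = 0.464.
z \/ x = max(0.284, 0.325) = 0.325
(z \/ x) <-> z = 1 − |0.325 − 0.284| = 1 − 0.041 = 0.959
So the right-hand bound is (z \/ x) <-> z = 0.959.
The residuum of the Łukasiewicz t-norm gives the supremum: min(1, 1 − 0.464 + 0.959).
1 − 0.464 + 0.959 = 1.495, so t = min(1, 1.495) = 1.000.
Check: 0.464 & 1.000 = max(0, 0.464) = 0.464 ≤ 0.959.

1.000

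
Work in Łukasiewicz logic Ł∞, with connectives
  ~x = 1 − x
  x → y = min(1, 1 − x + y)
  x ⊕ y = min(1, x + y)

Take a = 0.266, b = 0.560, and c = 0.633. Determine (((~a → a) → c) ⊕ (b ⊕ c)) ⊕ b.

1.000

~a = 1 − 0.266 = 0.734
~a → a = min(1, 1 − 0.734 + 0.266) = min(1, 0.532) = 0.532
(~a → a) → c = min(1, 1 − 0.532 + 0.633) = min(1, 1.101) = 1.000
b ⊕ c = min(1, 0.560 + 0.633) = min(1, 1.193) = 1.000
((~a → a) → c) ⊕ (b ⊕ c) = min(1, 1.000 + 1.000) = min(1, 2.000) = 1.000
(((~a → a) → c) ⊕ (b ⊕ c)) ⊕ b = min(1, 1.000 + 0.560) = min(1, 1.560) = 1.000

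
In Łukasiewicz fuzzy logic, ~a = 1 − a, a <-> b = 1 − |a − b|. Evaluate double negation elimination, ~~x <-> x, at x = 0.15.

~x = 1 − 0.15 = 0.85
~~x = 1 − 0.85 = 0.15
~~x <-> x = 1 − |0.15 − 0.15| = 1 − 0.00 = 1.00
(As expected: always 1 in Ł∞ since negation is involutive.)

1.00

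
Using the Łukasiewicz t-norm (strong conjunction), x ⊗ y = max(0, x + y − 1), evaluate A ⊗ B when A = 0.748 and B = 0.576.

A ⊗ B = max(0, 0.748 + 0.576 − 1) = max(0, 0.324) = 0.324
For comparison, the Gödel (minimum) t-norm min(x, y) would give 0.576.

0.324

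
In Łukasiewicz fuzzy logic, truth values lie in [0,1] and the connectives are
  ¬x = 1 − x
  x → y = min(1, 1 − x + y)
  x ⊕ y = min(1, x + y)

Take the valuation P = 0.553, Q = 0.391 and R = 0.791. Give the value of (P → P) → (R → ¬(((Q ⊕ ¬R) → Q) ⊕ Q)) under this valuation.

0.209

P → P = min(1, 1 − 0.553 + 0.553) = min(1, 1.000) = 1.000
¬R = 1 − 0.791 = 0.209
Q ⊕ ¬R = min(1, 0.391 + 0.209) = min(1, 0.600) = 0.600
(Q ⊕ ¬R) → Q = min(1, 1 − 0.600 + 0.391) = min(1, 0.791) = 0.791
((Q ⊕ ¬R) → Q) ⊕ Q = min(1, 0.791 + 0.391) = min(1, 1.182) = 1.000
¬(((Q ⊕ ¬R) → Q) ⊕ Q) = 1 − 1.000 = 0.000
R → ¬(((Q ⊕ ¬R) → Q) ⊕ Q) = min(1, 1 − 0.791 + 0.000) = min(1, 0.209) = 0.209
(P → P) → (R → ¬(((Q ⊕ ¬R) → Q) ⊕ Q)) = min(1, 1 − 1.000 + 0.209) = min(1, 0.209) = 0.209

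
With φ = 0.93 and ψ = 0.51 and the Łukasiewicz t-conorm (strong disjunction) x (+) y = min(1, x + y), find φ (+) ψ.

1.00

φ (+) ψ = min(1, 0.93 + 0.51) = min(1, 1.44) = 1.00
For comparison, the Gödel t-conorm max(x, y) would give 0.93.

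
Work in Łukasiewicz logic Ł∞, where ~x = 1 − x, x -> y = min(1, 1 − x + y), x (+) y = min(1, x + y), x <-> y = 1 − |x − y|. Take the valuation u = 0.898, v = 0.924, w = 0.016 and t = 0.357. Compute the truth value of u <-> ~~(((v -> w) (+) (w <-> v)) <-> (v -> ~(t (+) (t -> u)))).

v -> w = min(1, 1 − 0.924 + 0.016) = min(1, 0.092) = 0.092
w <-> v = 1 − |0.016 − 0.924| = 1 − 0.908 = 0.092
(v -> w) (+) (w <-> v) = min(1, 0.092 + 0.092) = min(1, 0.184) = 0.184
t -> u = min(1, 1 − 0.357 + 0.898) = min(1, 1.541) = 1.000
t (+) (t -> u) = min(1, 0.357 + 1.000) = min(1, 1.357) = 1.000
~(t (+) (t -> u)) = 1 − 1.000 = 0.000
v -> ~(t (+) (t -> u)) = min(1, 1 − 0.924 + 0.000) = min(1, 0.076) = 0.076
((v -> w) (+) (w <-> v)) <-> (v -> ~(t (+) (t -> u))) = 1 − |0.184 − 0.076| = 1 − 0.108 = 0.892
~(((v -> w) (+) (w <-> v)) <-> (v -> ~(t (+) (t -> u)))) = 1 − 0.892 = 0.108
~~(((v -> w) (+) (w <-> v)) <-> (v -> ~(t (+) (t -> u)))) = 1 − 0.108 = 0.892
u <-> ~~(((v -> w) (+) (w <-> v)) <-> (v -> ~(t (+) (t -> u)))) = 1 − |0.898 − 0.892| = 1 − 0.006 = 0.994

0.994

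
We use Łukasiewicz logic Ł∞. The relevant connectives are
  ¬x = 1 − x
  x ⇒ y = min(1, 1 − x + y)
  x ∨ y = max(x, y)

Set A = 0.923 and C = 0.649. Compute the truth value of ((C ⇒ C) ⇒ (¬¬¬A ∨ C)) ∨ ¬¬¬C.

0.649

C ⇒ C = min(1, 1 − 0.649 + 0.649) = min(1, 1.000) = 1.000
¬A = 1 − 0.923 = 0.077
¬¬A = 1 − 0.077 = 0.923
¬¬¬A = 1 − 0.923 = 0.077
¬¬¬A ∨ C = max(0.077, 0.649) = 0.649
(C ⇒ C) ⇒ (¬¬¬A ∨ C) = min(1, 1 − 1.000 + 0.649) = min(1, 0.649) = 0.649
¬C = 1 − 0.649 = 0.351
¬¬C = 1 − 0.351 = 0.649
¬¬¬C = 1 − 0.649 = 0.351
((C ⇒ C) ⇒ (¬¬¬A ∨ C)) ∨ ¬¬¬C = max(0.649, 0.351) = 0.649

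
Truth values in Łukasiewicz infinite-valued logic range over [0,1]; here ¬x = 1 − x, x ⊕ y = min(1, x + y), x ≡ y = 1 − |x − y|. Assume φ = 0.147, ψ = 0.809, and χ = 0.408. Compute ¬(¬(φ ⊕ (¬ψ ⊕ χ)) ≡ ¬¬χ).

¬ψ = 1 − 0.809 = 0.191
¬ψ ⊕ χ = min(1, 0.191 + 0.408) = min(1, 0.599) = 0.599
φ ⊕ (¬ψ ⊕ χ) = min(1, 0.147 + 0.599) = min(1, 0.746) = 0.746
¬(φ ⊕ (¬ψ ⊕ χ)) = 1 − 0.746 = 0.254
¬χ = 1 − 0.408 = 0.592
¬¬χ = 1 − 0.592 = 0.408
¬(φ ⊕ (¬ψ ⊕ χ)) ≡ ¬¬χ = 1 − |0.254 − 0.408| = 1 − 0.154 = 0.846
¬(¬(φ ⊕ (¬ψ ⊕ χ)) ≡ ¬¬χ) = 1 − 0.846 = 0.154

0.154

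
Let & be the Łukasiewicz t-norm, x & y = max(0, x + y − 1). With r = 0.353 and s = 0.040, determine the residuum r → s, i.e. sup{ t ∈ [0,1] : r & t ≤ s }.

0.687

The residuum of the Łukasiewicz t-norm gives the supremum: min(1, 1 − 0.353 + 0.040).
1 − 0.353 + 0.040 = 0.687, so t = min(1, 0.687) = 0.687.
Check: 0.353 & 0.687 = max(0, 0.040) = 0.040 ≤ 0.040.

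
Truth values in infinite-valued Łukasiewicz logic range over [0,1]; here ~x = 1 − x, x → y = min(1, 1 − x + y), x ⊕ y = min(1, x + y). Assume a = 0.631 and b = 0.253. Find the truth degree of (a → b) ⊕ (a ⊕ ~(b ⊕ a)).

a → b = min(1, 1 − 0.631 + 0.253) = min(1, 0.622) = 0.622
b ⊕ a = min(1, 0.253 + 0.631) = min(1, 0.884) = 0.884
~(b ⊕ a) = 1 − 0.884 = 0.116
a ⊕ ~(b ⊕ a) = min(1, 0.631 + 0.116) = min(1, 0.747) = 0.747
(a → b) ⊕ (a ⊕ ~(b ⊕ a)) = min(1, 0.622 + 0.747) = min(1, 1.369) = 1.000

1.000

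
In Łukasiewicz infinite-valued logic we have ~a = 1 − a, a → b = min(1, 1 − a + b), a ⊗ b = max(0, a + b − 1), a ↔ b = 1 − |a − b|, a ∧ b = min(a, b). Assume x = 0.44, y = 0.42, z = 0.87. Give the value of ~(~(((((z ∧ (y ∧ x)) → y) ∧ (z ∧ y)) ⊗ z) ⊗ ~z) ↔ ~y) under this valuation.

y ∧ x = min(0.42, 0.44) = 0.42
z ∧ (y ∧ x) = min(0.87, 0.42) = 0.42
(z ∧ (y ∧ x)) → y = min(1, 1 − 0.42 + 0.42) = min(1, 1.00) = 1.00
z ∧ y = min(0.87, 0.42) = 0.42
((z ∧ (y ∧ x)) → y) ∧ (z ∧ y) = min(1.00, 0.42) = 0.42
(((z ∧ (y ∧ x)) → y) ∧ (z ∧ y)) ⊗ z = max(0, 0.42 + 0.87 − 1) = max(0, 0.29) = 0.29
~z = 1 − 0.87 = 0.13
((((z ∧ (y ∧ x)) → y) ∧ (z ∧ y)) ⊗ z) ⊗ ~z = max(0, 0.29 + 0.13 − 1) = max(0, -0.58) = 0.00
~(((((z ∧ (y ∧ x)) → y) ∧ (z ∧ y)) ⊗ z) ⊗ ~z) = 1 − 0.00 = 1.00
~y = 1 − 0.42 = 0.58
~(((((z ∧ (y ∧ x)) → y) ∧ (z ∧ y)) ⊗ z) ⊗ ~z) ↔ ~y = 1 − |1.00 − 0.58| = 1 − 0.42 = 0.58
~(~(((((z ∧ (y ∧ x)) → y) ∧ (z ∧ y)) ⊗ z) ⊗ ~z) ↔ ~y) = 1 − 0.58 = 0.42

0.42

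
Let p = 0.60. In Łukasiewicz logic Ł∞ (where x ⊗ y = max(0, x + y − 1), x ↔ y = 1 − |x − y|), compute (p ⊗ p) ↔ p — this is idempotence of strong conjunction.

0.60

p ⊗ p = max(0, 0.60 + 0.60 − 1) = max(0, 0.20) = 0.20
(p ⊗ p) ↔ p = 1 − |0.20 − 0.60| = 1 − 0.40 = 0.60
(The value 0.60 < 1 shows this instance is not satisfied; fails in Ł∞ since a ⊗ a = max(0, 2a−1) ≠ a in general.)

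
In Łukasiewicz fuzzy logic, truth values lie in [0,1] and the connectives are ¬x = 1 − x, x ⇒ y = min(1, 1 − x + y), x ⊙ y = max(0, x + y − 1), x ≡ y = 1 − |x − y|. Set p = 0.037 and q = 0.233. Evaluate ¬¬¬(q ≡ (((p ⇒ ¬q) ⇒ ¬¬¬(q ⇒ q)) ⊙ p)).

0.233

¬q = 1 − 0.233 = 0.767
p ⇒ ¬q = min(1, 1 − 0.037 + 0.767) = min(1, 1.730) = 1.000
q ⇒ q = min(1, 1 − 0.233 + 0.233) = min(1, 1.000) = 1.000
¬(q ⇒ q) = 1 − 1.000 = 0.000
¬¬(q ⇒ q) = 1 − 0.000 = 1.000
¬¬¬(q ⇒ q) = 1 − 1.000 = 0.000
(p ⇒ ¬q) ⇒ ¬¬¬(q ⇒ q) = min(1, 1 − 1.000 + 0.000) = min(1, 0.000) = 0.000
((p ⇒ ¬q) ⇒ ¬¬¬(q ⇒ q)) ⊙ p = max(0, 0.000 + 0.037 − 1) = max(0, -0.963) = 0.000
q ≡ (((p ⇒ ¬q) ⇒ ¬¬¬(q ⇒ q)) ⊙ p) = 1 − |0.233 − 0.000| = 1 − 0.233 = 0.767
¬(q ≡ (((p ⇒ ¬q) ⇒ ¬¬¬(q ⇒ q)) ⊙ p)) = 1 − 0.767 = 0.233
¬¬(q ≡ (((p ⇒ ¬q) ⇒ ¬¬¬(q ⇒ q)) ⊙ p)) = 1 − 0.233 = 0.767
¬¬¬(q ≡ (((p ⇒ ¬q) ⇒ ¬¬¬(q ⇒ q)) ⊙ p)) = 1 − 0.767 = 0.233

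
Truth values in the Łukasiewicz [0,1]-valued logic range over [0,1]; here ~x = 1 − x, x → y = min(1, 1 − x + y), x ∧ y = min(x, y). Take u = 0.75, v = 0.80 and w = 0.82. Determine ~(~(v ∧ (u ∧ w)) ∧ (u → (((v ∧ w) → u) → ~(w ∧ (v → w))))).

0.75

u ∧ w = min(0.75, 0.82) = 0.75
v ∧ (u ∧ w) = min(0.80, 0.75) = 0.75
~(v ∧ (u ∧ w)) = 1 − 0.75 = 0.25
v ∧ w = min(0.80, 0.82) = 0.80
(v ∧ w) → u = min(1, 1 − 0.80 + 0.75) = min(1, 0.95) = 0.95
v → w = min(1, 1 − 0.80 + 0.82) = min(1, 1.02) = 1.00
w ∧ (v → w) = min(0.82, 1.00) = 0.82
~(w ∧ (v → w)) = 1 − 0.82 = 0.18
((v ∧ w) → u) → ~(w ∧ (v → w)) = min(1, 1 − 0.95 + 0.18) = min(1, 0.23) = 0.23
u → (((v ∧ w) → u) → ~(w ∧ (v → w))) = min(1, 1 − 0.75 + 0.23) = min(1, 0.48) = 0.48
~(v ∧ (u ∧ w)) ∧ (u → (((v ∧ w) → u) → ~(w ∧ (v → w)))) = min(0.25, 0.48) = 0.25
~(~(v ∧ (u ∧ w)) ∧ (u → (((v ∧ w) → u) → ~(w ∧ (v → w))))) = 1 − 0.25 = 0.75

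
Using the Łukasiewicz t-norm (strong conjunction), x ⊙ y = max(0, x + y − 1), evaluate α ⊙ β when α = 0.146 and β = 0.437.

0.000

α ⊙ β = max(0, 0.146 + 0.437 − 1) = max(0, -0.417) = 0.000
For comparison, the Gödel (minimum) t-norm min(x, y) would give 0.146.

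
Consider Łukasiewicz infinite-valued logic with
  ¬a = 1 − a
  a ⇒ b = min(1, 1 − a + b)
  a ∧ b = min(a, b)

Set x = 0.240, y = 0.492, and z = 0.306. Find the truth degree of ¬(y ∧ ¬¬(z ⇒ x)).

0.508

z ⇒ x = min(1, 1 − 0.306 + 0.240) = min(1, 0.934) = 0.934
¬(z ⇒ x) = 1 − 0.934 = 0.066
¬¬(z ⇒ x) = 1 − 0.066 = 0.934
y ∧ ¬¬(z ⇒ x) = min(0.492, 0.934) = 0.492
¬(y ∧ ¬¬(z ⇒ x)) = 1 − 0.492 = 0.508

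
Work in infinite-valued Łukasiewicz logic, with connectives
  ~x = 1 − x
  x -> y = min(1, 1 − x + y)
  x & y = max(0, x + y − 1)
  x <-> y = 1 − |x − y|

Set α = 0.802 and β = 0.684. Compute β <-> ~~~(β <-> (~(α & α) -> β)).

0.632

α & α = max(0, 0.802 + 0.802 − 1) = max(0, 0.604) = 0.604
~(α & α) = 1 − 0.604 = 0.396
~(α & α) -> β = min(1, 1 − 0.396 + 0.684) = min(1, 1.288) = 1.000
β <-> (~(α & α) -> β) = 1 − |0.684 − 1.000| = 1 − 0.316 = 0.684
~(β <-> (~(α & α) -> β)) = 1 − 0.684 = 0.316
~~(β <-> (~(α & α) -> β)) = 1 − 0.316 = 0.684
~~~(β <-> (~(α & α) -> β)) = 1 − 0.684 = 0.316
β <-> ~~~(β <-> (~(α & α) -> β)) = 1 − |0.684 − 0.316| = 1 − 0.368 = 0.632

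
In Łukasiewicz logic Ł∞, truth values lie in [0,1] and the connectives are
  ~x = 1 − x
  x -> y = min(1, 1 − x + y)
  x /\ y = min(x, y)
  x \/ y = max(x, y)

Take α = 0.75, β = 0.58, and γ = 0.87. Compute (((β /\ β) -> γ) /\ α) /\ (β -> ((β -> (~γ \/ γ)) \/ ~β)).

0.75

β /\ β = min(0.58, 0.58) = 0.58
(β /\ β) -> γ = min(1, 1 − 0.58 + 0.87) = min(1, 1.29) = 1.00
((β /\ β) -> γ) /\ α = min(1.00, 0.75) = 0.75
~γ = 1 − 0.87 = 0.13
~γ \/ γ = max(0.13, 0.87) = 0.87
β -> (~γ \/ γ) = min(1, 1 − 0.58 + 0.87) = min(1, 1.29) = 1.00
~β = 1 − 0.58 = 0.42
(β -> (~γ \/ γ)) \/ ~β = max(1.00, 0.42) = 1.00
β -> ((β -> (~γ \/ γ)) \/ ~β) = min(1, 1 − 0.58 + 1.00) = min(1, 1.42) = 1.00
(((β /\ β) -> γ) /\ α) /\ (β -> ((β -> (~γ \/ γ)) \/ ~β)) = min(0.75, 1.00) = 0.75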